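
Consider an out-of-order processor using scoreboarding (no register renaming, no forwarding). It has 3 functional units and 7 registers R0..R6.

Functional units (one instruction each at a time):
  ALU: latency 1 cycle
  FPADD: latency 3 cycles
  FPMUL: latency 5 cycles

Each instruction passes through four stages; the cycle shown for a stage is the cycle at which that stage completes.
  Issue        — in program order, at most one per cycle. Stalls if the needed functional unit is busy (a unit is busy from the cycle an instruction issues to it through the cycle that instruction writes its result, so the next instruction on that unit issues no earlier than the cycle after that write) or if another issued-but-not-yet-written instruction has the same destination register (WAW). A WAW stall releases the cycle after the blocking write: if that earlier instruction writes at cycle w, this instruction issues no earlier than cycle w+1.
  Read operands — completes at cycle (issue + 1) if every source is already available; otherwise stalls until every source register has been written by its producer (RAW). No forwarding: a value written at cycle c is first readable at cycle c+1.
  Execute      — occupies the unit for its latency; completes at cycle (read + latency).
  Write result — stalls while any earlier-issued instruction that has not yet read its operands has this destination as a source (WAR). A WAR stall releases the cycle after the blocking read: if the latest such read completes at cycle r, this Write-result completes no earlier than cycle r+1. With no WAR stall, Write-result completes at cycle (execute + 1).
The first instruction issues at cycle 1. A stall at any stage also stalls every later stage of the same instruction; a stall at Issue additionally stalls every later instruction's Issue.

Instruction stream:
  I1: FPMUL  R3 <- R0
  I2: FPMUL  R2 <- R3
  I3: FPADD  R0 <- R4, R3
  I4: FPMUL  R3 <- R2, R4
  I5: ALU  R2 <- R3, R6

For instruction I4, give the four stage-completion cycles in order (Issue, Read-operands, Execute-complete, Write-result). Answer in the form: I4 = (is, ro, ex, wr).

I1  is:1  ro:2  ex:7  wr:8
I2  is:9  ro:10  ex:15  wr:16  — struct: FPMUL busy until I1 writes@8
I3  is:10  ro:11  ex:14  wr:15
I4  is:17  ro:18  ex:23  wr:24  — struct: FPMUL busy until I2 writes@16
I5  is:18  ro:25  ex:26  wr:27  — RAW R3: wait I4 write@24

I4 = (17, 18, 23, 24)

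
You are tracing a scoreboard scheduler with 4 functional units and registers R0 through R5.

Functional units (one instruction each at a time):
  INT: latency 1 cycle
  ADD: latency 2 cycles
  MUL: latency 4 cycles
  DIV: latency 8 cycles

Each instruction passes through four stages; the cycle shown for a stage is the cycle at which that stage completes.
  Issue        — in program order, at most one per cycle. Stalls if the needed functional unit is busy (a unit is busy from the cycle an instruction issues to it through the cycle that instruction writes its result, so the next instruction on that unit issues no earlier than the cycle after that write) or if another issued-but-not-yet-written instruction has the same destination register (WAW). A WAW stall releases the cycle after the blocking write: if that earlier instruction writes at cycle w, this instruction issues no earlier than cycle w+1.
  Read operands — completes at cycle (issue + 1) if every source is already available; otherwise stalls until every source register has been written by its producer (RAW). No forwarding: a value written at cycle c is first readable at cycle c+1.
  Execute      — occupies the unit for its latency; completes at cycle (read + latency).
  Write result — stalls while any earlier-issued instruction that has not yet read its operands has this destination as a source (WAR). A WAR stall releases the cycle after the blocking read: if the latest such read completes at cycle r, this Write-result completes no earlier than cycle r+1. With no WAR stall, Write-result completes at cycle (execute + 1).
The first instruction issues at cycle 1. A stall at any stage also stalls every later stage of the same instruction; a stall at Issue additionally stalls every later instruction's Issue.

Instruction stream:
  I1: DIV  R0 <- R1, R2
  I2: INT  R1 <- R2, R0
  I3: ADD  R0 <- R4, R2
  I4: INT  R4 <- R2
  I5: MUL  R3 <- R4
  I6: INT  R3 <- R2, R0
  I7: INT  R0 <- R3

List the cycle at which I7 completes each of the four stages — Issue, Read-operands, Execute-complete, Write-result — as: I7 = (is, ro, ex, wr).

I7 = (29, 30, 31, 32)

I1: IS=1 RO=2 EX=10 WR=11
I2: IS=2 RO=12 EX=13 WR=14  [RAW R0: wait I1 write@11]
I3: IS=12 RO=13 EX=15 WR=16  [WAW R0: wait I1 write@11]
I4: IS=15 RO=16 EX=17 WR=18  [struct: INT busy until I2 writes@14]
I5: IS=16 RO=19 EX=23 WR=24  [RAW R4: wait I4 write@18]
I6: IS=25 RO=26 EX=27 WR=28  [WAW R3: wait I5 write@24]
I7: IS=29 RO=30 EX=31 WR=32  [struct: INT busy until I6 writes@28]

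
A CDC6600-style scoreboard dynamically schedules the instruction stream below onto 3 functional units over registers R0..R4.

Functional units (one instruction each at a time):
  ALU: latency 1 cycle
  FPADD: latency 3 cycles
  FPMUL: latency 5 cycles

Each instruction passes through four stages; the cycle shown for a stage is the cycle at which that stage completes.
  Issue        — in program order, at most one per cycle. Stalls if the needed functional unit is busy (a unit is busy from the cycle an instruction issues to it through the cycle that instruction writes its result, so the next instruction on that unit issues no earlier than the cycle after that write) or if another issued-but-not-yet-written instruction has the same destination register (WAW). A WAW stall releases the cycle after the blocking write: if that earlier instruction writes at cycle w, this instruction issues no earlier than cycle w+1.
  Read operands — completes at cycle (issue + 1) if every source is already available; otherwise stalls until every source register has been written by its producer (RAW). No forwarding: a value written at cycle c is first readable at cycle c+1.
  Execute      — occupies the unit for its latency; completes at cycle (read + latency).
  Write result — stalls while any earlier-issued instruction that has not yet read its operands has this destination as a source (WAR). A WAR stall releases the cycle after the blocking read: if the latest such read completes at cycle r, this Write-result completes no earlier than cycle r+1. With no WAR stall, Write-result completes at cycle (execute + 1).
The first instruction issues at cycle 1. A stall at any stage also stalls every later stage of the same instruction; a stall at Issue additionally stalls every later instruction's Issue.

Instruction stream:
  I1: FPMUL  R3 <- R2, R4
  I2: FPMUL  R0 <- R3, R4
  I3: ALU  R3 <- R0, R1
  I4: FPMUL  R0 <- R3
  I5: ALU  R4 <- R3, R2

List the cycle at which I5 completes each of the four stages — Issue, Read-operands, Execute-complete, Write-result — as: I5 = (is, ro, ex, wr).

I1: IS=1 RO=2 EX=7 WR=8
I2: IS=9 RO=10 EX=15 WR=16  [struct: FPMUL busy until I1 writes@8]
I3: IS=10 RO=17 EX=18 WR=19  [RAW R0: wait I2 write@16]
I4: IS=17 RO=20 EX=25 WR=26  [struct: FPMUL busy until I2 writes@16; RAW R3: wait I3 write@19]
I5: IS=20 RO=21 EX=22 WR=23  [struct: ALU busy until I3 writes@19]

I5 = (20, 21, 22, 23)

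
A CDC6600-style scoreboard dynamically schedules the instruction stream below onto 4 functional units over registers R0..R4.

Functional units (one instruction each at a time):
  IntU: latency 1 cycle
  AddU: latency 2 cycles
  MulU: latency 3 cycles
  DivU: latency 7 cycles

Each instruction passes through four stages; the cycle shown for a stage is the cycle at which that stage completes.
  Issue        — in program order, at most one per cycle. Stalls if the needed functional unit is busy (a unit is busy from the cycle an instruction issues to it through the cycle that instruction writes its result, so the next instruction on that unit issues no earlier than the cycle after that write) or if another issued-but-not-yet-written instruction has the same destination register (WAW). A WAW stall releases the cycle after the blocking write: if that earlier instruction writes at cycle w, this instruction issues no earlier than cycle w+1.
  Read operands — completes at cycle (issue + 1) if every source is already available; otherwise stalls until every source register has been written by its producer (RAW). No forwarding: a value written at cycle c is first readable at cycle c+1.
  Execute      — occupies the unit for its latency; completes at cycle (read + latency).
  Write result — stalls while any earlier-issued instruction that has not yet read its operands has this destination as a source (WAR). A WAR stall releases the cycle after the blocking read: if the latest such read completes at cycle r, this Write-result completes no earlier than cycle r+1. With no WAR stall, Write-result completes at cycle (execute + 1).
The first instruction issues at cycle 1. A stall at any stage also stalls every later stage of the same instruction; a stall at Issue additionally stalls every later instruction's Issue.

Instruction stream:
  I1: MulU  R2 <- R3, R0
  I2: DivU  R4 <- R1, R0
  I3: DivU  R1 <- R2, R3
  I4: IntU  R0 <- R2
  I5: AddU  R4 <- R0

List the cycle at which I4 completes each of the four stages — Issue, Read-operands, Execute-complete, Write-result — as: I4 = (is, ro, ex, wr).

t=1  I1 issues→MulU
t=2  I1 reads; I2 issues→DivU
t=3  I2 reads
t=5  I1 exec-done
t=6  I1 writes R2
t=10  I2 exec-done
t=11  I2 writes R4
t=12  I3 issues→DivU
t=13  I3 reads; I4 issues→IntU
t=14  I4 reads; I5 issues→AddU
t=15  I4 exec-done
t=16  I4 writes R0
t=17  I5 reads
t=19  I5 exec-done
t=20  I3 exec-done; I5 writes R4
t=21  I3 writes R1

I4 = (13, 14, 15, 16)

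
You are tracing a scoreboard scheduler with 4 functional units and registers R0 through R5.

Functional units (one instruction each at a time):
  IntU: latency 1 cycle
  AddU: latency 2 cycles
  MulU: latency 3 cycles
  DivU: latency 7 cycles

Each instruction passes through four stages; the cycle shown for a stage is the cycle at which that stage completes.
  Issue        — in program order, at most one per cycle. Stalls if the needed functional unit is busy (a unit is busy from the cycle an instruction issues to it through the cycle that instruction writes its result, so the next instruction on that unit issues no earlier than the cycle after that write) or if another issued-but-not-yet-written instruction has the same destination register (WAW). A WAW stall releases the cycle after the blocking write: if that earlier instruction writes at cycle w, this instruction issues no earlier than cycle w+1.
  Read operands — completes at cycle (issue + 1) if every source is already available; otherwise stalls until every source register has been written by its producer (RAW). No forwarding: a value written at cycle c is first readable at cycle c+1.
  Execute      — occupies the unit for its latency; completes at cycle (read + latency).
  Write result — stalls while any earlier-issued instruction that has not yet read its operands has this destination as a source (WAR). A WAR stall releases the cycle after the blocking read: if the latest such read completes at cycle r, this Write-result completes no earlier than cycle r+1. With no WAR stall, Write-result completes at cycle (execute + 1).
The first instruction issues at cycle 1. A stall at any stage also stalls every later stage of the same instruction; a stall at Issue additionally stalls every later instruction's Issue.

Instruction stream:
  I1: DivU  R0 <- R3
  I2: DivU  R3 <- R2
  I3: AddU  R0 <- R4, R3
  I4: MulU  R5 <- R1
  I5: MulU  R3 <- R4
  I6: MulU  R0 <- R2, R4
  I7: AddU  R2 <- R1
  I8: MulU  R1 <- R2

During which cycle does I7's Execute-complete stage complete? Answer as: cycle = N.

c1: I1→DivU
c2: I1 RO
c9: I1 EX
c10: I1 WR R0
c11: I2→DivU
c12: I2 RO; I3→AddU
c13: I4→MulU
c14: I4 RO
c17: I4 EX
c18: I4 WR R5
c19: I2 EX
c20: I2 WR R3
c21: I3 RO; I5→MulU
c22: I5 RO
c23: I3 EX
c24: I3 WR R0
c25: I5 EX
c26: I5 WR R3
c27: I6→MulU
c28: I6 RO; I7→AddU
c29: I7 RO
c31: I6 EX; I7 EX
c32: I6 WR R0; I7 WR R2
c33: I8→MulU
c34: I8 RO
c37: I8 EX
c38: I8 WR R1

cycle = 31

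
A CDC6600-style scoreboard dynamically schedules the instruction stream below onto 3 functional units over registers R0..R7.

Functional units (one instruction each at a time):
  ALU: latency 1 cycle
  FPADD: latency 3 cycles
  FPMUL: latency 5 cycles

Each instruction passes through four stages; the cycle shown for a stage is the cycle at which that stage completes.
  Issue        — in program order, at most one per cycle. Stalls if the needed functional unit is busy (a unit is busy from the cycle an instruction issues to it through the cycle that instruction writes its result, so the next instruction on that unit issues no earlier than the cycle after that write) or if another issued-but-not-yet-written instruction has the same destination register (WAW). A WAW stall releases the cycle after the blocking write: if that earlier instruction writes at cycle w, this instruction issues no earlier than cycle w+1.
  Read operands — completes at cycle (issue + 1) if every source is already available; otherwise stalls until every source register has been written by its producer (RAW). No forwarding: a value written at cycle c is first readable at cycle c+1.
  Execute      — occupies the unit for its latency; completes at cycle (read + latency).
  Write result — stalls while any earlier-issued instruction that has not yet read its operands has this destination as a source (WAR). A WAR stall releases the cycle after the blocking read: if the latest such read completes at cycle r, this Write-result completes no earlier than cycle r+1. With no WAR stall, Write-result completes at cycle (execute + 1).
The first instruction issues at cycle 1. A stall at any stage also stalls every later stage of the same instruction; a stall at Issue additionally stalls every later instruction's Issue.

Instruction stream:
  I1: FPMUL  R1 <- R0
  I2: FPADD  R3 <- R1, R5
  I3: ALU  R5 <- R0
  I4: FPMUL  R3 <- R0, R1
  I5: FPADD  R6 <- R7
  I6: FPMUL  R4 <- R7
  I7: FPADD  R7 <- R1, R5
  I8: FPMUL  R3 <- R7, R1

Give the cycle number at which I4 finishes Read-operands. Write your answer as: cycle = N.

I1  is:1  ro:2  ex:7  wr:8
I2  is:2  ro:9  ex:12  wr:13  — RAW R1: wait I1 write@8
I3  is:3  ro:4  ex:5  wr:10  — WAR R5: wait I2 read@9
I4  is:14  ro:15  ex:20  wr:21  — WAW R3: wait I2 write@13
I5  is:15  ro:16  ex:19  wr:20
I6  is:22  ro:23  ex:28  wr:29  — struct: FPMUL busy until I4 writes@21
I7  is:23  ro:24  ex:27  wr:28
I8  is:30  ro:31  ex:36  wr:37  — struct: FPMUL busy until I6 writes@29

cycle = 15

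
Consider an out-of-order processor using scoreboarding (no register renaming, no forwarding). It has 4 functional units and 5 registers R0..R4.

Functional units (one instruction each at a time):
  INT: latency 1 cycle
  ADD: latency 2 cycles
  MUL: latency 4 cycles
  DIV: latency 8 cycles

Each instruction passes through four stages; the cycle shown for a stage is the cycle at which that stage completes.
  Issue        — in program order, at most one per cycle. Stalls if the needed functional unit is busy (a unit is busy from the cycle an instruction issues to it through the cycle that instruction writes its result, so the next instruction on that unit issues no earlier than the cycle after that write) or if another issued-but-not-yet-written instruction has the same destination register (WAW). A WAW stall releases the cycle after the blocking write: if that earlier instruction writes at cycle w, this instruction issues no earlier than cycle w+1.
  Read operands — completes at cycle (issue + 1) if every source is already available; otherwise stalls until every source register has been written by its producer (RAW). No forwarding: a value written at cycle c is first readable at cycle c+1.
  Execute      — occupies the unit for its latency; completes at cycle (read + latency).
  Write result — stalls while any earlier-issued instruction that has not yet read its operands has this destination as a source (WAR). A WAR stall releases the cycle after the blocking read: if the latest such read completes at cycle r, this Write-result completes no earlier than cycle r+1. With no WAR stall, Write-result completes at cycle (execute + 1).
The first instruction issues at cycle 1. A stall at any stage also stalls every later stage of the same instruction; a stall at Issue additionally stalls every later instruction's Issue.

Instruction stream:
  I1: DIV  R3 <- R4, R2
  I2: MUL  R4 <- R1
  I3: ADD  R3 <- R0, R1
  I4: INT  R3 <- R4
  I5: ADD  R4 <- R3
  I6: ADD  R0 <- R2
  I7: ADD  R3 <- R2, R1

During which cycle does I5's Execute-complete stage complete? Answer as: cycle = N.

  I1 | 1 | 2 | 10 | 11
  I2 | 2 | 3 | 7 | 8
  I3 | 12 | 13 | 15 | 16   WAW R3: wait I1 write@11
  I4 | 17 | 18 | 19 | 20   WAW R3: wait I3 write@16
  I5 | 18 | 21 | 23 | 24   RAW R3: wait I4 write@20
  I6 | 25 | 26 | 28 | 29   struct: ADD busy until I5 writes@24
  I7 | 30 | 31 | 33 | 34   struct: ADD busy until I6 writes@29

cycle = 23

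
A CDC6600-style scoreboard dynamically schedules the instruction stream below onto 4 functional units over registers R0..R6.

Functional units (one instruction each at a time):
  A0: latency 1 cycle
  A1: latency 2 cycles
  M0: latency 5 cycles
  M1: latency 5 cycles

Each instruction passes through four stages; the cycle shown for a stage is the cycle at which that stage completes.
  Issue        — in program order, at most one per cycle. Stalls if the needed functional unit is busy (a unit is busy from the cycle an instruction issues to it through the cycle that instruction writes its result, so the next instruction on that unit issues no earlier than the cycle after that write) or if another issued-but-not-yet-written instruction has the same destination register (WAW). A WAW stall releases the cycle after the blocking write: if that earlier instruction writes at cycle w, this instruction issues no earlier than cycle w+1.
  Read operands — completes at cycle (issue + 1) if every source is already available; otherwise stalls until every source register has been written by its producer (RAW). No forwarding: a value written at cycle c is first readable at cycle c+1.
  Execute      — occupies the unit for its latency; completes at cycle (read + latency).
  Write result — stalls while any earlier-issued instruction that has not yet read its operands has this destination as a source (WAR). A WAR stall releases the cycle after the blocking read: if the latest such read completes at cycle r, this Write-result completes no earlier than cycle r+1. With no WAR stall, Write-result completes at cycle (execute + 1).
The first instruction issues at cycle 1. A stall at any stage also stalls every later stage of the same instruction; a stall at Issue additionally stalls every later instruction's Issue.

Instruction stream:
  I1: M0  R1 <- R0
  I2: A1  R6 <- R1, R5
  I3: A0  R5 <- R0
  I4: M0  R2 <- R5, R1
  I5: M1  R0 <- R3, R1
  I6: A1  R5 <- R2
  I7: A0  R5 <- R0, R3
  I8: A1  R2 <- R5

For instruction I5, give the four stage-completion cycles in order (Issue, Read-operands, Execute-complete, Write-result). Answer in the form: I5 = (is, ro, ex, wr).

I5 = (10, 11, 16, 17)

c1: issue I1 (M0)
c2: I1 read-ops | issue I2 (A1)
c3: issue I3 (A0)
c4: I3 read-ops
c5: I3 finished on A0
c7: I1 finished on M0
c8: I1→R1
c9: I2 read-ops | issue I4 (M0)
c10: I3→R5 | issue I5 (M1)
c11: I2 finished on A1 | I4 read-ops | I5 read-ops
c12: I2→R6
c13: issue I6 (A1)
c16: I4 finished on M0 | I5 finished on M1
c17: I4→R2 | I5→R0
c18: I6 read-ops
c20: I6 finished on A1
c21: I6→R5
c22: issue I7 (A0)
c23: I7 read-ops | issue I8 (A1)
c24: I7 finished on A0
c25: I7→R5
c26: I8 read-ops
c28: I8 finished on A1
c29: I8→R2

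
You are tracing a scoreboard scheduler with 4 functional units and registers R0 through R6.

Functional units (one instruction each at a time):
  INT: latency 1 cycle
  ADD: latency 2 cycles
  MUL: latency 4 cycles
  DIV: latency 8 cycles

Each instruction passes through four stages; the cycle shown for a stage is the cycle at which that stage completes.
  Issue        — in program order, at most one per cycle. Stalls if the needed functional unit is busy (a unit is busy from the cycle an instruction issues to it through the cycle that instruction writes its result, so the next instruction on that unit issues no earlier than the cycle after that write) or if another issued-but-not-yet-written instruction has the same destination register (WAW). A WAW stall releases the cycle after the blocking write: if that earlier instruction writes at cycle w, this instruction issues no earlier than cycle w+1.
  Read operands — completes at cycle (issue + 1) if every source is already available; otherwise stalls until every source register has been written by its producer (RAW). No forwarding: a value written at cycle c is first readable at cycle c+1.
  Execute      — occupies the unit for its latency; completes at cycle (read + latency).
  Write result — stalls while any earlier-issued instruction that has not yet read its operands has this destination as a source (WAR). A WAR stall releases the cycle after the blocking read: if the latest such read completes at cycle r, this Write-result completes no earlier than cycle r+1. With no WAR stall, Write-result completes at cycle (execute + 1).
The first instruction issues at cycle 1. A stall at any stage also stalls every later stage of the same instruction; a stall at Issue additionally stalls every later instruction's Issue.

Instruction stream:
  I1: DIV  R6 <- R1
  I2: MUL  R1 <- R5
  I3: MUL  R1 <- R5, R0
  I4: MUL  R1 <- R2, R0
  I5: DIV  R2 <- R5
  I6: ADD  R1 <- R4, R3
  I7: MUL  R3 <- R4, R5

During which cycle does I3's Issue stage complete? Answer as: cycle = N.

cycle = 9

[I1] 1/2/10/11
[I2] 2/3/7/8
[I3] 9/10/14/15  (struct: MUL busy until I2 writes@8)
[I4] 16/17/21/22  (struct: MUL busy until I3 writes@15)
[I5] 17/18/26/27
[I6] 23/24/26/27  (WAW R1: wait I4 write@22)
[I7] 24/25/29/30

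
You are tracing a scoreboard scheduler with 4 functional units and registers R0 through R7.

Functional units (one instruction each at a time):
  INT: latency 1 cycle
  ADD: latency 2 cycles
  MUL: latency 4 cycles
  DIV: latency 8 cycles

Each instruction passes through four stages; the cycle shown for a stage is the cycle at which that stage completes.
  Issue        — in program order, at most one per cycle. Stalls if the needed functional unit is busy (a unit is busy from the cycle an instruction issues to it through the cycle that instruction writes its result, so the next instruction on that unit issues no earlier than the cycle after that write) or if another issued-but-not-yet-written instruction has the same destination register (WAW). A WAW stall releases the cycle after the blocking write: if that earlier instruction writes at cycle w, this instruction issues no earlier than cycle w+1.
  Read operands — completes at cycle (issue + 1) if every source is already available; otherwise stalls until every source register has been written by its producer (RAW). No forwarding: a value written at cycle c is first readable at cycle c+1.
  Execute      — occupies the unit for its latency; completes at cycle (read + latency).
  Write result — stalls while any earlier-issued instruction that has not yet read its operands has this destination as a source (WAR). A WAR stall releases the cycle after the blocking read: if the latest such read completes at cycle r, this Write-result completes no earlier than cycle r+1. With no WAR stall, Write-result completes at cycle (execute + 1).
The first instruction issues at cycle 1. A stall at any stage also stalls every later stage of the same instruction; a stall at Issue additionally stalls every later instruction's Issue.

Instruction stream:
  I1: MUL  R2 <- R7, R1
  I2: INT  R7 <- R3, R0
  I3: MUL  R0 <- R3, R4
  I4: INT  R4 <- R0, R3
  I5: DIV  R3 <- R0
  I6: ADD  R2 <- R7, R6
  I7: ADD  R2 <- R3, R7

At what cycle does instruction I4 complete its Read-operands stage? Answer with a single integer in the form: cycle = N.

c1: issue I1 (MUL)
c2: I1 read-ops · issue I2 (INT)
c3: I2 read-ops
c4: I2 finished on INT
c5: I2→R7
c6: I1 finished on MUL
c7: I1→R2
c8: issue I3 (MUL)
c9: I3 read-ops · issue I4 (INT)
c10: issue I5 (DIV)
c11: issue I6 (ADD)
c12: I6 read-ops
c13: I3 finished on MUL
c14: I3→R0 · I6 finished on ADD
c15: I4 read-ops · I5 read-ops · I6→R2
c16: I4 finished on INT · issue I7 (ADD)
c17: I4→R4
c23: I5 finished on DIV
c24: I5→R3
c25: I7 read-ops
c27: I7 finished on ADD
c28: I7→R2

cycle = 15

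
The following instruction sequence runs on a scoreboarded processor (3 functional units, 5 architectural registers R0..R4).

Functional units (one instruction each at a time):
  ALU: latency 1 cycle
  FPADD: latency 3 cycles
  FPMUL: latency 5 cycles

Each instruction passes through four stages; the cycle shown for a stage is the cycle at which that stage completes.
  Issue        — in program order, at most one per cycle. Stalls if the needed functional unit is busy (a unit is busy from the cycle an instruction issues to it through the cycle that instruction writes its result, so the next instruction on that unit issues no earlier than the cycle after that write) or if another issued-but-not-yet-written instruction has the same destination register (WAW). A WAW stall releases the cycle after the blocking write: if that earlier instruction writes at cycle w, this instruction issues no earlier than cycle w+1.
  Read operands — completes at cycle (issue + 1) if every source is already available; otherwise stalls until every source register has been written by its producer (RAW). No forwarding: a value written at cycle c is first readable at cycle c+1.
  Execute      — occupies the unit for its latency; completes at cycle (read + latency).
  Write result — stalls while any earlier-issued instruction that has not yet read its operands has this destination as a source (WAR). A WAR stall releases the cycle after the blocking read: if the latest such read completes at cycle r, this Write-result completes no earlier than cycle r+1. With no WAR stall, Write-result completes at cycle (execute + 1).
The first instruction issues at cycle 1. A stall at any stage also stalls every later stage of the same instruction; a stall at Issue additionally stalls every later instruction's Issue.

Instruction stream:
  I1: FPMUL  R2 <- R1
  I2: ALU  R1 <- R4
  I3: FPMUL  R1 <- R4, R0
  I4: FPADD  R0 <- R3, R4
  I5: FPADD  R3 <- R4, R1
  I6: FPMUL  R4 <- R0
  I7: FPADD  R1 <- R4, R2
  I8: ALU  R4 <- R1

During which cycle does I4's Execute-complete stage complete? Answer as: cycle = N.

cycle = 14

I1  is:1  ro:2  ex:7  wr:8
I2  is:2  ro:3  ex:4  wr:5
I3  is:9  ro:10  ex:15  wr:16  — struct: FPMUL busy until I1 writes@8
I4  is:10  ro:11  ex:14  wr:15
I5  is:16  ro:17  ex:20  wr:21  — struct: FPADD busy until I4 writes@15
I6  is:17  ro:18  ex:23  wr:24
I7  is:22  ro:25  ex:28  wr:29  — struct: FPADD busy until I5 writes@21, RAW R4: wait I6 write@24
I8  is:25  ro:30  ex:31  wr:32  — WAW R4: wait I6 write@24, RAW R1: wait I7 write@29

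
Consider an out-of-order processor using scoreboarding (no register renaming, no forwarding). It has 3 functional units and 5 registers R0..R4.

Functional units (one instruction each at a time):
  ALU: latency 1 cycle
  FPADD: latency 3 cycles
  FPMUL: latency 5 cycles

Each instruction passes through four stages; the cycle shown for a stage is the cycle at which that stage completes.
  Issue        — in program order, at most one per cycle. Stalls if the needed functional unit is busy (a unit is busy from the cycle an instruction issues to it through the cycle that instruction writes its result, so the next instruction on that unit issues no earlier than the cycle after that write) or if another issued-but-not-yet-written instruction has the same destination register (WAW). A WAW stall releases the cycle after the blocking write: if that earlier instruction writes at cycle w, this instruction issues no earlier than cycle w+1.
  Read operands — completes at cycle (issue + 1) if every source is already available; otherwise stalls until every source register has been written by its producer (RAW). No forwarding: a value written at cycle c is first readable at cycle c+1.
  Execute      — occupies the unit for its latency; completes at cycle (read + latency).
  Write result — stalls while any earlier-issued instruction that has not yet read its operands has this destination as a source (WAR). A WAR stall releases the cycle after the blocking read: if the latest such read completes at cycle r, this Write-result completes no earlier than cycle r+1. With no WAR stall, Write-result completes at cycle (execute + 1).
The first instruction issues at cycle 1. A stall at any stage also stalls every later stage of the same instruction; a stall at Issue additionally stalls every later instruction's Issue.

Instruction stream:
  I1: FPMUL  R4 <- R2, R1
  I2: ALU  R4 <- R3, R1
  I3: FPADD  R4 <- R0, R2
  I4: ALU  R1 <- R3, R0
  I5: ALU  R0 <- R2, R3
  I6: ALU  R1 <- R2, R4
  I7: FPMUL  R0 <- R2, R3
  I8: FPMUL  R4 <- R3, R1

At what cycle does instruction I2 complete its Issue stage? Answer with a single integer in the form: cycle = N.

1) issue 1, read 2, done 7, write 8
2) issue 9, read 10, done 11, write 12  <WAW R4: wait I1 write@8>
3) issue 13, read 14, done 17, write 18  <WAW R4: wait I2 write@12>
4) issue 14, read 15, done 16, write 17
5) issue 18, read 19, done 20, write 21  <struct: ALU busy until I4 writes@17>
6) issue 22, read 23, done 24, write 25  <struct: ALU busy until I5 writes@21>
7) issue 23, read 24, done 29, write 30
8) issue 31, read 32, done 37, write 38  <struct: FPMUL busy until I7 writes@30>

cycle = 9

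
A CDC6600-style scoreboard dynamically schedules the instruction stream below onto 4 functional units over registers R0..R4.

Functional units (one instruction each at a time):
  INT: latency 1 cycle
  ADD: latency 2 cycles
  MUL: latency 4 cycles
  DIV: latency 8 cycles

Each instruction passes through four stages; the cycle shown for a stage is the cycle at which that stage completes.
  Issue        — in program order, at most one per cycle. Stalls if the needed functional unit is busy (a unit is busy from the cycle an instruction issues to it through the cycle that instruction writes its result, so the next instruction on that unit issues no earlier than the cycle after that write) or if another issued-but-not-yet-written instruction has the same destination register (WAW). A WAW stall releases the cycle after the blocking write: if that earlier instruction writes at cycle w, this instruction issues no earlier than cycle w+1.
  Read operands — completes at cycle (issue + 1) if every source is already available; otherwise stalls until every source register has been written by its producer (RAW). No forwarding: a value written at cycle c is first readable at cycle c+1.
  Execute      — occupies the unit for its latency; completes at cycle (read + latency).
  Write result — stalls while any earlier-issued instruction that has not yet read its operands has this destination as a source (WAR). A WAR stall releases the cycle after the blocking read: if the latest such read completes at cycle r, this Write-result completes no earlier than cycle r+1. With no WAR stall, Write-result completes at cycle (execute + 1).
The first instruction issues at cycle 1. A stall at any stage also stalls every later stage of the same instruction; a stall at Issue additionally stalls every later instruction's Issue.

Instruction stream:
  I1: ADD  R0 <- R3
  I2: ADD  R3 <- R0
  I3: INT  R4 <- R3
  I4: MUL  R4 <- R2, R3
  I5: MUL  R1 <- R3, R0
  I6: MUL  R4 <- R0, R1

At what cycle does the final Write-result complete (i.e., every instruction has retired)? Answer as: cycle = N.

I1  is:1  ro:2  ex:4  wr:5
I2  is:6  ro:7  ex:9  wr:10  — struct: ADD busy until I1 writes@5
I3  is:7  ro:11  ex:12  wr:13  — RAW R3: wait I2 write@10
I4  is:14  ro:15  ex:19  wr:20  — WAW R4: wait I3 write@13
I5  is:21  ro:22  ex:26  wr:27  — struct: MUL busy until I4 writes@20
I6  is:28  ro:29  ex:33  wr:34  — struct: MUL busy until I5 writes@27

cycle = 34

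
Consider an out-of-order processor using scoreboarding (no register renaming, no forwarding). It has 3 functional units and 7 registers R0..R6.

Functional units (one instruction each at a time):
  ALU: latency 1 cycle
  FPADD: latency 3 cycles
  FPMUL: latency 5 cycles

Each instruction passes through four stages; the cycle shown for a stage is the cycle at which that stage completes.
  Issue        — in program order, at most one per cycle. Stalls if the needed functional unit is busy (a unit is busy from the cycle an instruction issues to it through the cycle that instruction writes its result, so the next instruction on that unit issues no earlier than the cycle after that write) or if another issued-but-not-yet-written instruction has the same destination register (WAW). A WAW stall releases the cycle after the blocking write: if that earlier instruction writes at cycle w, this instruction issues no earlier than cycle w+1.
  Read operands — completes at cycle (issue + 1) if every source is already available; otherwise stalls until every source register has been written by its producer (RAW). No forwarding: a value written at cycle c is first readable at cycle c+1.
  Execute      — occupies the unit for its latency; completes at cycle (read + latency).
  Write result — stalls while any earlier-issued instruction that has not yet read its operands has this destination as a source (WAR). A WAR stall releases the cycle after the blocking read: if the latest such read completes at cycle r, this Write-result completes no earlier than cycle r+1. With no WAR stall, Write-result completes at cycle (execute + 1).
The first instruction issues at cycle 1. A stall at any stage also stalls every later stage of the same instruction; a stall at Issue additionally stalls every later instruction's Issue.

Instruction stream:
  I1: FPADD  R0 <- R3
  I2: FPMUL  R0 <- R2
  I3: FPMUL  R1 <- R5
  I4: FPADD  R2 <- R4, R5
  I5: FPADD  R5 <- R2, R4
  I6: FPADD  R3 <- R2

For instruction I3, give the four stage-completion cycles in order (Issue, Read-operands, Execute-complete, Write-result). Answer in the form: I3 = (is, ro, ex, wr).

I3 = (15, 16, 21, 22)

I1 -> (1, 2, 5, 6)
I2 -> (7, 8, 13, 14)  // WAW R0: wait I1 write@6
I3 -> (15, 16, 21, 22)  // struct: FPMUL busy until I2 writes@14
I4 -> (16, 17, 20, 21)
I5 -> (22, 23, 26, 27)  // struct: FPADD busy until I4 writes@21
I6 -> (28, 29, 32, 33)  // struct: FPADD busy until I5 writes@27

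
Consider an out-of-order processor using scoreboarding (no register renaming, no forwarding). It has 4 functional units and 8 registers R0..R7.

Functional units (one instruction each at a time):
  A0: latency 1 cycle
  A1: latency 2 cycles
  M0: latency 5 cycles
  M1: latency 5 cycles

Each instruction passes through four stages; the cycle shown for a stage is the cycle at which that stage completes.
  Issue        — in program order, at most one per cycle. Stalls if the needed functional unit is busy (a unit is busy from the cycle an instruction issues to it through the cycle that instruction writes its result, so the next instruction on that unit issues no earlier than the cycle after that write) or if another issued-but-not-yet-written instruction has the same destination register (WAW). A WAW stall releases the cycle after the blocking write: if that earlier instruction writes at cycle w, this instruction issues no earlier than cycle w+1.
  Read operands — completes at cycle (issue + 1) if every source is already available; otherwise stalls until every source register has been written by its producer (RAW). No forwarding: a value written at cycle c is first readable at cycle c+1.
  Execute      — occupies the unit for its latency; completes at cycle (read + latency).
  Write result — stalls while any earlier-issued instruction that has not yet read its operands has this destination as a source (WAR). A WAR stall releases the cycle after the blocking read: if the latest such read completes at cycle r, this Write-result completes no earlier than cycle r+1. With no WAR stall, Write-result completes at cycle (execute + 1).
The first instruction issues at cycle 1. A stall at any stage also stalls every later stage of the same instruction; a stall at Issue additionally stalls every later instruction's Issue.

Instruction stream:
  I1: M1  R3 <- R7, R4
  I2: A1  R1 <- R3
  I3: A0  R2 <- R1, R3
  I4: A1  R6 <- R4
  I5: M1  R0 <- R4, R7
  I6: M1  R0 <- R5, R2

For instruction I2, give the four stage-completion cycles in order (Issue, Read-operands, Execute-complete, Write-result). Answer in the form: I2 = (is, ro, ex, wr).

cycle 1: I1 dispatched to M1
cycle 2: I1 operands ready, I2 dispatched to A1
cycle 3: I3 dispatched to A0
cycle 7: I1 complete
cycle 8: R3←I1
cycle 9: I2 operands ready
cycle 11: I2 complete
cycle 12: R1←I2
cycle 13: I3 operands ready, I4 dispatched to A1
cycle 14: I3 complete, I4 operands ready, I5 dispatched to M1
cycle 15: R2←I3, I5 operands ready
cycle 16: I4 complete
cycle 17: R6←I4
cycle 20: I5 complete
cycle 21: R0←I5
cycle 22: I6 dispatched to M1
cycle 23: I6 operands ready
cycle 28: I6 complete
cycle 29: R0←I6

I2 = (2, 9, 11, 12)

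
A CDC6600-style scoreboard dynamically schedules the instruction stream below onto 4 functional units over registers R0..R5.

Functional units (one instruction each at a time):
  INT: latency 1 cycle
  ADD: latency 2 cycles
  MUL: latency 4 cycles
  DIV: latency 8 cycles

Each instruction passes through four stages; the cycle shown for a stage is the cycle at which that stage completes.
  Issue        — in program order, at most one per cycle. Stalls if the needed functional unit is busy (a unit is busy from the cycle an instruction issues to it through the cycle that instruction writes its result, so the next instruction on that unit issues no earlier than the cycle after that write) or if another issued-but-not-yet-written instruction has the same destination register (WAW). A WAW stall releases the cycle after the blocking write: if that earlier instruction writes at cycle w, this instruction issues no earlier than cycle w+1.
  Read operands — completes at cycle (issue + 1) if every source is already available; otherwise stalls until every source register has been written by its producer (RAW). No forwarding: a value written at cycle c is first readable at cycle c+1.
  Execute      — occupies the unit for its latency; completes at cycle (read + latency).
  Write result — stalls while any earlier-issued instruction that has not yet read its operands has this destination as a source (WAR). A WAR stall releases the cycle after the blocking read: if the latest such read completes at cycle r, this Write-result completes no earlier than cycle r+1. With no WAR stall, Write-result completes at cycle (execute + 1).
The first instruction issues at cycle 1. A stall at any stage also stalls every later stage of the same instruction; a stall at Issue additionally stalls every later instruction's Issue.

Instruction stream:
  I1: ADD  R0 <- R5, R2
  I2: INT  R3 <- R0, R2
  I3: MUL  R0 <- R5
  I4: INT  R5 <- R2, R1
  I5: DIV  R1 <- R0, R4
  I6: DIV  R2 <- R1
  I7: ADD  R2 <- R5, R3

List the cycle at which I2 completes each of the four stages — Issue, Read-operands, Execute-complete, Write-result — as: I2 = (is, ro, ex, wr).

I2 = (2, 6, 7, 8)

  I1 | 1 | 2 | 4 | 5
  I2 | 2 | 6 | 7 | 8   RAW R0: wait I1 write@5
  I3 | 6 | 7 | 11 | 12   WAW R0: wait I1 write@5
  I4 | 9 | 10 | 11 | 12   struct: INT busy until I2 writes@8
  I5 | 10 | 13 | 21 | 22   RAW R0: wait I3 write@12
  I6 | 23 | 24 | 32 | 33   struct: DIV busy until I5 writes@22
  I7 | 34 | 35 | 37 | 38   WAW R2: wait I6 write@33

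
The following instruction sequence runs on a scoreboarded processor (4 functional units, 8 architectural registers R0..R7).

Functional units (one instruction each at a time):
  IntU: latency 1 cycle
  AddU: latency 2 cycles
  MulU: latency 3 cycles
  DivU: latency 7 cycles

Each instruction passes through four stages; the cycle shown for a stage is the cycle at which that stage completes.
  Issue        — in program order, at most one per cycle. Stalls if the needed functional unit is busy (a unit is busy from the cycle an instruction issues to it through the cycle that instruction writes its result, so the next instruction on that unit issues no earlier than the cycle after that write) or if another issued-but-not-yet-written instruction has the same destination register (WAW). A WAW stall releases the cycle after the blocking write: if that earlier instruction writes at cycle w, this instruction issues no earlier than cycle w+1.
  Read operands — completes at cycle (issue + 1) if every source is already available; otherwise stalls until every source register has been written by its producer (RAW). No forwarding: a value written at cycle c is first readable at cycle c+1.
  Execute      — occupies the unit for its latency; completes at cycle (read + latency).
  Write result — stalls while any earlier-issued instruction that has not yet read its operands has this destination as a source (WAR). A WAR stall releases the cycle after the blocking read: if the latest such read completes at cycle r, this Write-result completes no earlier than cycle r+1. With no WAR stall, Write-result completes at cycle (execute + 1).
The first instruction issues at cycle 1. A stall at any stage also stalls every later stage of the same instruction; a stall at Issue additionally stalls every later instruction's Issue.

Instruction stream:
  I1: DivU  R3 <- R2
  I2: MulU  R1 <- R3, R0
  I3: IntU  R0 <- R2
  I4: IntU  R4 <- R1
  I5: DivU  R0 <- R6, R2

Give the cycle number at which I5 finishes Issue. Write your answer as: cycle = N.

cycle = 14

t=1  I1→DivU
t=2  I1 RO, I2→MulU
t=3  I3→IntU
t=4  I3 RO
t=5  I3 EX
t=9  I1 EX
t=10  I1 WR R3
t=11  I2 RO
t=12  I3 WR R0
t=13  I4→IntU
t=14  I2 EX, I5→DivU
t=15  I2 WR R1, I5 RO
t=16  I4 RO
t=17  I4 EX
t=18  I4 WR R4
t=22  I5 EX
t=23  I5 WR R0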